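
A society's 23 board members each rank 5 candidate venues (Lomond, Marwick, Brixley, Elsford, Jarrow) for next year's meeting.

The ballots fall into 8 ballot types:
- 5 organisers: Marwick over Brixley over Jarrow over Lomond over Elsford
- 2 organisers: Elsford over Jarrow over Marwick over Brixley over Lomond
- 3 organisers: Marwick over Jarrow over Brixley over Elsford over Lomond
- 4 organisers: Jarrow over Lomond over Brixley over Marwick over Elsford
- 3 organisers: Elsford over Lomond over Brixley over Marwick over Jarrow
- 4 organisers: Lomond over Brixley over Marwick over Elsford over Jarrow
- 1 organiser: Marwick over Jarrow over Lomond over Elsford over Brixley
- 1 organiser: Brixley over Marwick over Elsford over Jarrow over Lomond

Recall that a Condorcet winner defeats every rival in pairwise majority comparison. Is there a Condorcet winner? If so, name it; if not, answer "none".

Check each pair by majority over 23 ballots:
Lomond vs Marwick: 4+3+4 = 11 for Lomond, 12 for Marwick — Marwick by 12–11.
Lomond vs Brixley: 4+3+4+1 = 12 for Lomond, 11 for Brixley — Lomond by 12–11.
Lomond vs Elsford: 14 to 9, Lomond.
Lomond vs Jarrow: Lomond is ranked higher on 3+4 = 7 ballots, Jarrow on 16. Jarrow wins 16–7.
Marwick vs Brixley: 11 to 12, Brixley.
Marwick vs Elsford: Marwick preferred on 5+3+4+4+1+1 = 18 ballots; Marwick wins 18–5.
Marwick vs Jarrow: 17 to 6, Marwick.
Brixley vs Elsford: 5+3+4+4+1 = 17 for Brixley, 6 for Elsford — Brixley by 17–6.
Brixley vs Jarrow: Brixley is ranked higher on 5+3+4+1 = 13 ballots, Jarrow on 10. Brixley wins 13–10.
Elsford vs Jarrow: 2+3+4+1 = 10 for Elsford, 13 for Jarrow — Jarrow by 13–10.
Every city loses at least once (Lomond loses to Marwick; Marwick loses to Brixley; Brixley loses to Lomond; Elsford loses to Lomond; Jarrow loses to Marwick). The majority relation contains the cycle Lomond → Brixley → Marwick → Lomond, so there is no Condorcet winner.

none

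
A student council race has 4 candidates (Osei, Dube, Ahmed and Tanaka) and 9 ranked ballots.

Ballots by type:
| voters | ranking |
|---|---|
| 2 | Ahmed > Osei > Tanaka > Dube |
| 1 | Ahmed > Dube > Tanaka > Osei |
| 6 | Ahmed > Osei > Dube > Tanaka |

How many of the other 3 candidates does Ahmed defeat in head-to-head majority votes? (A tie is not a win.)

Ahmed against each rival (9 voters):
Ahmed vs Osei: Ahmed preferred on 2+1+6 = 9 ballots; Ahmed wins 9–0.
Ahmed vs Dube: Ahmed is ranked higher on 2+1+6 = 9 ballots, Dube on 0. Ahmed wins 9–0.
Ahmed vs Tanaka: Ahmed wins 9–0.
Ahmed beats Osei, Dube, Tanaka — 3 pairwise wins.

3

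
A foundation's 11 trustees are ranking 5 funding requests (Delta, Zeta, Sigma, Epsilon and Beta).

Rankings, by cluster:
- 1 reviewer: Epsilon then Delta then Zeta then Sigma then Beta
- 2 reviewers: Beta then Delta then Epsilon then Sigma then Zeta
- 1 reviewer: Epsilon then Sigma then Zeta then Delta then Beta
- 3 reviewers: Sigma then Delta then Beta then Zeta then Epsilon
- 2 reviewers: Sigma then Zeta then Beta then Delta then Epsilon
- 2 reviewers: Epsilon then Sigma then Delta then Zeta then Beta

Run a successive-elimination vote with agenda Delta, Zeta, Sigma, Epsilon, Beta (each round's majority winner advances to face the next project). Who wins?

Round 1: Delta vs Zeta — 8–3, Delta advances.
Round 2: Delta vs Sigma — 3–8, Sigma advances.
Round 3: Sigma vs Epsilon — 5–6, Epsilon advances.
Round 4: Epsilon vs Beta — 4–7, Beta advances.
Beta survives the agenda.

Beta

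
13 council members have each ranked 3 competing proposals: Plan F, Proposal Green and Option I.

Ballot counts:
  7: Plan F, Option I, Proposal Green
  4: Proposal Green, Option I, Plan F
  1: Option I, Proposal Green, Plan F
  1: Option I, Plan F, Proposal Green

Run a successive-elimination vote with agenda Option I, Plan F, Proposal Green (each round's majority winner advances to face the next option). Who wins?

Plan F

Round 1: Option I vs Plan F — 6–7, Plan F advances.
Round 2: Plan F vs Proposal Green — 8–5, Plan F advances.
The agenda winner is Plan F.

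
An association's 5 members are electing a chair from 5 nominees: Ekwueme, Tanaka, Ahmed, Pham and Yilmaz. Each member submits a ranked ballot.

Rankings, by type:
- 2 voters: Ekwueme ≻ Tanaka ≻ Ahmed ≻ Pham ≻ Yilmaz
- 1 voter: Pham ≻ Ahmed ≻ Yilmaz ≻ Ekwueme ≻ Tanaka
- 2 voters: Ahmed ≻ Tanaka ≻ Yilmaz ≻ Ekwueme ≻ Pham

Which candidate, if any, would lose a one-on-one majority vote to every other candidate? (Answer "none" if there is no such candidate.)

none

Pairwise majorities:
Ekwueme vs Tanaka: Ekwueme wins 3–2.
Ekwueme vs Ahmed: Ahmed wins 3–2.
Ekwueme vs Pham: 4 to 1, Ekwueme.
Ekwueme–Yilmaz: Yilmaz 3–2.
Tanaka vs Ahmed: Tanaka preferred on 2 ballots; Ahmed wins 3–2.
Tanaka vs Pham: 2+2 = 4 for Tanaka, 1 for Pham — Tanaka by 4–1.
Tanaka vs Yilmaz: 4 to 1, Tanaka.
Ahmed vs Pham: 2+2 = 4 for Ahmed, 1 for Pham — Ahmed by 4–1.
Ahmed vs Yilmaz: Ahmed, 5–0.
Pham–Yilmaz: Pham 3–2.
No candidate is winless: Ekwueme beats Tanaka; Tanaka beats Pham; Ahmed beats Ekwueme; Pham beats Yilmaz; Yilmaz beats Ekwueme. There is no Condorcet loser.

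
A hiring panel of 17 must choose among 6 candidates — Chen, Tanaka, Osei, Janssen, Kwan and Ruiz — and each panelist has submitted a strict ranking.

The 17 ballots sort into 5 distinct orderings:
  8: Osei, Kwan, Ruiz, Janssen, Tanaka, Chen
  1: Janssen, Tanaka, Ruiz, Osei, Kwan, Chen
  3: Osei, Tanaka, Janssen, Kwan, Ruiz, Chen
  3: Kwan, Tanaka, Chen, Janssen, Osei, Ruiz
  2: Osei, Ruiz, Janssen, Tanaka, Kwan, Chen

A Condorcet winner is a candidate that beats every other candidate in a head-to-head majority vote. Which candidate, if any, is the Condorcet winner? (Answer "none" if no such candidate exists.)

Pairwise majorities:
Chen vs Tanaka: 0 for Chen, 17 for Tanaka — Tanaka by 17–0.
Chen vs Osei: Chen is ranked higher on 3 ballots, Osei on 14. Osei wins 14–3.
Chen vs Janssen: Chen preferred on 3 ballots; Janssen wins 14–3.
Chen vs Kwan: Chen is ranked higher on 0 ballots, Kwan on 17. Kwan wins 17–0.
Chen vs Ruiz: 3 to 14, Ruiz.
Tanaka vs Osei: 4 to 13, Osei.
Tanaka vs Janssen: 6 to 11, Janssen.
Tanaka vs Kwan: Tanaka preferred on 1+3+2 = 6 ballots; Kwan wins 11–6.
Tanaka vs Ruiz: Tanaka is ranked higher on 1+3+3 = 7 ballots, Ruiz on 10. Ruiz wins 10–7.
Osei vs Janssen: Osei is ranked higher on 8+3+2 = 13 ballots, Janssen on 4. Osei wins 13–4.
Osei vs Kwan: 8+1+3+2 = 14 for Osei, 3 for Kwan — Osei by 14–3.
Osei vs Ruiz: Osei is ranked higher on 8+3+3+2 = 16 ballots, Ruiz on 1. Osei wins 16–1.
Janssen vs Kwan: 1+3+2 = 6 for Janssen, 11 for Kwan — Kwan by 11–6.
Janssen vs Ruiz: 1+3+3 = 7 for Janssen, 10 for Ruiz — Ruiz by 10–7.
Kwan vs Ruiz: 8+3+3 = 14 for Kwan, 3 for Ruiz — Kwan by 14–3.
Osei defeats every rival head-to-head and is the Condorcet winner.

Osei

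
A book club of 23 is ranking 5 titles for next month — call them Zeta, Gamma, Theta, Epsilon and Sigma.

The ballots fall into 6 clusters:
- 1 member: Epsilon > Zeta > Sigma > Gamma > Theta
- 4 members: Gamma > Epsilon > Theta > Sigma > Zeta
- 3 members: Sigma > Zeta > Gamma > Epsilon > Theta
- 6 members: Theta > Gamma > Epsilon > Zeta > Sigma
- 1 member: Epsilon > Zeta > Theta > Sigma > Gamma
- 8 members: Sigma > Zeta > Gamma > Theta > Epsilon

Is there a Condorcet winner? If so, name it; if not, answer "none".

Check each pair by majority over 23 ballots:
Zeta vs Gamma: 13 to 10, Zeta.
Zeta vs Theta: 13 to 10, Zeta.
Zeta vs Epsilon: 3+8 = 11 for Zeta, 12 for Epsilon — Epsilon by 12–11.
Zeta vs Sigma: Zeta preferred on 1+6+1 = 8 ballots; Sigma wins 15–8.
Gamma vs Theta: 16 to 7, Gamma.
Gamma vs Epsilon: 4+3+6+8 = 21 for Gamma, 2 for Epsilon — Gamma by 21–2.
Gamma vs Sigma: 4+6 = 10 for Gamma, 13 for Sigma — Sigma by 13–10.
Theta vs Epsilon: 6+8 = 14 for Theta, 9 for Epsilon — Theta by 14–9.
Theta vs Sigma: Theta preferred on 4+6+1 = 11 ballots; Sigma wins 12–11.
Epsilon vs Sigma: 1+4+6+1 = 12 for Epsilon, 11 for Sigma — Epsilon by 12–11.
Each book drops at least one matchup (Zeta loses to Epsilon; Gamma loses to Zeta; Theta loses to Zeta; Epsilon loses to Gamma; Sigma loses to Epsilon); the cycle Zeta > Gamma > Epsilon > Zeta rules out a Condorcet winner.

none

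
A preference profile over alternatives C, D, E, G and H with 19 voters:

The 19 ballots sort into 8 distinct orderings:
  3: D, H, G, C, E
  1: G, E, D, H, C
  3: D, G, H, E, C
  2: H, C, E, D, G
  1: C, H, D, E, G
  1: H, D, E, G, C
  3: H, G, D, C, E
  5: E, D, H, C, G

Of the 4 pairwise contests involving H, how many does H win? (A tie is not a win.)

H against each rival (19 voters):
H vs C: 18 to 1, H.
H vs D: D, 12–7.
H vs E: H is ranked higher on 3+3+2+1+1+3 = 13 ballots, E on 6. H wins 13–6.
H vs G: H preferred on 3+2+1+1+3+5 = 15 ballots; H wins 15–4.
H beats C, E, G; loses to D — 3 pairwise wins.

3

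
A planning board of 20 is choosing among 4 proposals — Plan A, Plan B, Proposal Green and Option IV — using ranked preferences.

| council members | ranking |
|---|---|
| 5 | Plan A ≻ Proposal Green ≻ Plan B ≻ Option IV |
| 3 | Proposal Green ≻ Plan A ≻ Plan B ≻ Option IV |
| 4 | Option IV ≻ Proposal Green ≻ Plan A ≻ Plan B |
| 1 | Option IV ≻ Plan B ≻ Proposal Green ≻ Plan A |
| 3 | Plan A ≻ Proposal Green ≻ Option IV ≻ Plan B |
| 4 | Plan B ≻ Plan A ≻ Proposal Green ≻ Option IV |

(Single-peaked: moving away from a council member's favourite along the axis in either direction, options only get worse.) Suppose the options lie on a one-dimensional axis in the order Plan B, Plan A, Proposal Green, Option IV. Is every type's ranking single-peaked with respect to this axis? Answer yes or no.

no

Axis positions: Plan B=1, Plan A=2, Proposal Green=3, Option IV=4.
Type 1 (peak Plan A at position 2): ranking walks positions 2-3-1-4, expanding outward from the peak — single-peaked.
Type 2 (peak Proposal Green at position 3): ranking walks positions 3-2-1-4, expanding outward from the peak — single-peaked.
Type 3 (peak Option IV at position 4): ranking walks positions 4-3-2-1, expanding outward from the peak — single-peaked.
Type 4: ranking walks positions 4-1-3-2; Plan B is ranked above Proposal Green even though Proposal Green lies between Plan B and the peak Option IV on the axis — preferences dip and rise again. Not single-peaked.
Type 5 (peak Plan A at position 2): ranking walks positions 2-3-4-1, expanding outward from the peak — single-peaked.
Type 6 (peak Plan B at position 1): ranking walks positions 1-2-3-4, expanding outward from the peak — single-peaked.
Type 4 violates single-peakedness, so the profile is not single-peaked on this axis.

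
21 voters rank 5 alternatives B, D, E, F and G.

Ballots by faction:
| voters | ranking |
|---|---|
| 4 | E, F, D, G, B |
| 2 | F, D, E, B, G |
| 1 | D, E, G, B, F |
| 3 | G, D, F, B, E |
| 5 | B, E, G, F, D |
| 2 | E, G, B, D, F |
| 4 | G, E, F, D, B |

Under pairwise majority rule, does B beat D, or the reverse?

Ballots ranking B above D: 5 + 2 = 7.
Ballots ranking D above B: 21 − 7 = 14.
D wins the head-to-head 14–7.

D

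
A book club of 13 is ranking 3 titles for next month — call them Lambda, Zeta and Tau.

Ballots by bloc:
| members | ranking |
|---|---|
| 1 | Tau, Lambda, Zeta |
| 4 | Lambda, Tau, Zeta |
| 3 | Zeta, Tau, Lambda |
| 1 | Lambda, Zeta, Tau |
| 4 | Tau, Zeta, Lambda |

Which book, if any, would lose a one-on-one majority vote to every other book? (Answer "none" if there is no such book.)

Lambda

Head-to-head results (13 members):
Lambda–Zeta: Zeta 7–6.
Lambda vs Tau: Lambda is ranked higher on 4+1 = 5 ballots, Tau on 8. Tau wins 8–5.
Zeta vs Tau: Zeta is ranked higher on 3+1 = 4 ballots, Tau on 9. Tau wins 9–4.
Lambda is beaten in every head-to-head and is the Condorcet loser.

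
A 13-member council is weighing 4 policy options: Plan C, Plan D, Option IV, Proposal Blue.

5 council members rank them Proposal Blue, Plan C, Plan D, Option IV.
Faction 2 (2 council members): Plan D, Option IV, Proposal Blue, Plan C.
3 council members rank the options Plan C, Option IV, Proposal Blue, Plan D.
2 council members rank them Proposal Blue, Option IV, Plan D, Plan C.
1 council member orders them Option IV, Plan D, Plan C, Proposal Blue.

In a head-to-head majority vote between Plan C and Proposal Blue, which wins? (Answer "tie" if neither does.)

Proposal Blue

Ballots ranking Plan C above Proposal Blue: 3 + 1 = 4.
Ballots ranking Proposal Blue above Plan C: 13 − 4 = 9.
Proposal Blue wins the head-to-head 9–4.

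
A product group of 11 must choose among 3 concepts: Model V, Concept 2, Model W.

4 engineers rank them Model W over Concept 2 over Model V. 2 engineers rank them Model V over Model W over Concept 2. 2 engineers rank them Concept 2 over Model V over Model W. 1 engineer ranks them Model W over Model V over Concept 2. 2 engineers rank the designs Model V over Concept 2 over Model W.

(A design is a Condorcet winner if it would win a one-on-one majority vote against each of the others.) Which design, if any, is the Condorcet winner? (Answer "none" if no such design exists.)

Check each pair by majority over 11 ballots:
Model V vs Concept 2: 5 to 6, Concept 2.
Model V vs Model W: Model V is ranked higher on 2+2+2 = 6 ballots, Model W on 5. Model V wins 6–5.
Concept 2 vs Model W: 2+2 = 4 for Concept 2, 7 for Model W — Model W by 7–4.
No design is unbeaten: Model V loses to Concept 2; Concept 2 loses to Model W; Model W loses to Model V. In particular Model V > Model W > Concept 2 > Model V is a majority cycle — no Condorcet winner exists.

none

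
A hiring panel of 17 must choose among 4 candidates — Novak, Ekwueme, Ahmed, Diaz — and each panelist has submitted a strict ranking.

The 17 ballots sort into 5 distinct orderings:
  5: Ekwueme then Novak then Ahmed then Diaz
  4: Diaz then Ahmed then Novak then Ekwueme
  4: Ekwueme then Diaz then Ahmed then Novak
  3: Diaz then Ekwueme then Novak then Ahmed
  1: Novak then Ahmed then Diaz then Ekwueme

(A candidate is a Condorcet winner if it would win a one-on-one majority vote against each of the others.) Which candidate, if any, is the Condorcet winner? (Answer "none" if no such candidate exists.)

Head-to-head results (17 committee members):
Novak vs Ekwueme: Novak preferred on 4+1 = 5 ballots; Ekwueme wins 12–5.
Novak vs Ahmed: Novak preferred on 5+3+1 = 9 ballots; Novak wins 9–8.
Novak vs Diaz: 5+1 = 6 for Novak, 11 for Diaz — Diaz by 11–6.
Ekwueme vs Ahmed: 12 to 5, Ekwueme.
Ekwueme vs Diaz: 5+4 = 9 for Ekwueme, 8 for Diaz — Ekwueme by 9–8.
Ahmed vs Diaz: Ahmed preferred on 5+1 = 6 ballots; Diaz wins 11–6.
Only Ekwueme has no losses; Ekwueme is the Condorcet winner.

Ekwueme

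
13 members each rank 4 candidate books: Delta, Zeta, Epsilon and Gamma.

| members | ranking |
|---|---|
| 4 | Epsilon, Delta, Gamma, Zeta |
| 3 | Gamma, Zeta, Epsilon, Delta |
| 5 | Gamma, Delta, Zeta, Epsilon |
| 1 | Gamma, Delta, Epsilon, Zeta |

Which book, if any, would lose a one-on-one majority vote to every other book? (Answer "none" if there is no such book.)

none

Pairwise majorities:
Delta vs Zeta: 10 to 3, Delta.
Delta vs Epsilon: Delta is ranked higher on 5+1 = 6 ballots, Epsilon on 7. Epsilon wins 7–6.
Delta vs Gamma: 4 for Delta, 9 for Gamma — Gamma by 9–4.
Zeta vs Epsilon: 3+5 = 8 for Zeta, 5 for Epsilon — Zeta by 8–5.
Zeta–Gamma: Gamma 13–0.
Epsilon vs Gamma: Epsilon is ranked higher on 4 ballots, Gamma on 9. Gamma wins 9–4.
Every book wins at least one matchup (Delta beats Zeta; Zeta beats Epsilon; Epsilon beats Delta; Gamma beats Delta), so there is no Condorcet loser.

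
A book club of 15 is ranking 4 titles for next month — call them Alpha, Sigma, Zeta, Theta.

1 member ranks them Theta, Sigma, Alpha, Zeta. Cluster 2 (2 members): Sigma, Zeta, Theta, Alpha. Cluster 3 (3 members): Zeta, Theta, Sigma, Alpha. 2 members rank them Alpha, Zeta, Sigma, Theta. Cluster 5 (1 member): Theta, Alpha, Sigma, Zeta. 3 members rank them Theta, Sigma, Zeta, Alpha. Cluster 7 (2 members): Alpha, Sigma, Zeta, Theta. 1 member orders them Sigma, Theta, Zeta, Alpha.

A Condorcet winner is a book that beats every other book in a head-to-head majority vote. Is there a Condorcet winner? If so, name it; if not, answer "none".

Head-to-head results (15 members):
Alpha–Sigma: Sigma 10–5.
Alpha–Zeta: Zeta 9–6.
Alpha vs Theta: 2+2 = 4 for Alpha, 11 for Theta — Theta by 11–4.
Sigma vs Zeta: Sigma wins 10–5.
Sigma vs Theta: Theta wins 8–7.
Zeta vs Theta: 9 to 6, Zeta.
Every book loses at least once (Alpha loses to Sigma; Sigma loses to Theta; Zeta loses to Sigma; Theta loses to Zeta). The majority relation contains the cycle Sigma > Zeta > Theta > Sigma, so there is no Condorcet winner.

none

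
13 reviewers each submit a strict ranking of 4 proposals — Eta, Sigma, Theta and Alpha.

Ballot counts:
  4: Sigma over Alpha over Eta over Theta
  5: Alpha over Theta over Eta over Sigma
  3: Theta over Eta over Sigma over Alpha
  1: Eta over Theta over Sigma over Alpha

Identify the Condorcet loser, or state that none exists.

Pairwise majorities:
Eta vs Sigma: 9 to 4, Eta.
Eta vs Theta: Eta is ranked higher on 4+1 = 5 ballots, Theta on 8. Theta wins 8–5.
Eta vs Alpha: Eta preferred on 3+1 = 4 ballots; Alpha wins 9–4.
Sigma vs Theta: Sigma is ranked higher on 4 ballots, Theta on 9. Theta wins 9–4.
Sigma–Alpha: Sigma 8–5.
Theta vs Alpha: Alpha, 9–4.
Every project wins at least one matchup (Eta beats Sigma; Sigma beats Alpha; Theta beats Eta; Alpha beats Eta), so there is no Condorcet loser.

none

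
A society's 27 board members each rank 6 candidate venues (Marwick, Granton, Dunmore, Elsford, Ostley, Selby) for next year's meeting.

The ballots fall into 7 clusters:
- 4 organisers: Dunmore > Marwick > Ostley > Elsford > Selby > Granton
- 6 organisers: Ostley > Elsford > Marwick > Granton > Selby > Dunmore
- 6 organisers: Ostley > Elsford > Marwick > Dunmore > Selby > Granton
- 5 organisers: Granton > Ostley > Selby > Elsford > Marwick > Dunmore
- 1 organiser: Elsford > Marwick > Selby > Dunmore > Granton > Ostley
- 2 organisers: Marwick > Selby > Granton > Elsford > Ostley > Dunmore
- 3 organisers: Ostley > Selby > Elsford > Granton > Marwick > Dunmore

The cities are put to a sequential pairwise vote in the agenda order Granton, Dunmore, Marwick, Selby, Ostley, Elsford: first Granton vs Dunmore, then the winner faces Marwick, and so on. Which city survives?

Round 1: Granton vs Dunmore — 16–11, Granton advances.
Round 2: Granton vs Marwick — 8–19, Marwick advances.
Round 3: Marwick vs Selby — 19–8, Marwick advances.
Round 4: Marwick vs Ostley — 7–20, Ostley advances.
Round 5: Ostley vs Elsford — 24–3, Ostley advances.
The agenda winner is Ostley.

Ostley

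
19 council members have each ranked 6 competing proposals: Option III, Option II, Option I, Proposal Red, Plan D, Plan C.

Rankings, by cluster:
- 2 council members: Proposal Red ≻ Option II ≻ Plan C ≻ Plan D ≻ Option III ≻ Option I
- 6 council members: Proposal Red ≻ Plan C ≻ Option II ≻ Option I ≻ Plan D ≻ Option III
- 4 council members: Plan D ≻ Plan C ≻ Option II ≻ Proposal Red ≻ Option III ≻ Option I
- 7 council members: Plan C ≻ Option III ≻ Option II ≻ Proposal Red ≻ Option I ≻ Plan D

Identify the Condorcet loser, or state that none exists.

none

Head-to-head results (19 council members):
Option III–Option II: Option II 12–7.
Option III–Option I: Option III 13–6.
Option III vs Proposal Red: 7 to 12, Proposal Red.
Option III vs Plan D: Plan D, 12–7.
Option III vs Plan C: 0 for Option III, 19 for Plan C — Plan C by 19–0.
Option II vs Option I: Option II wins 19–0.
Option II vs Proposal Red: Option II preferred on 4+7 = 11 ballots; Option II wins 11–8.
Option II vs Plan D: Option II wins 15–4.
Option II–Plan C: Plan C 17–2.
Option I vs Proposal Red: 0 for Option I, 19 for Proposal Red — Proposal Red by 19–0.
Option I vs Plan D: 13 to 6, Option I.
Option I vs Plan C: 0 for Option I, 19 for Plan C — Plan C by 19–0.
Proposal Red–Plan D: Proposal Red 15–4.
Proposal Red vs Plan C: 2+6 = 8 for Proposal Red, 11 for Plan C — Plan C by 11–8.
Plan D vs Plan C: 4 to 15, Plan C.
No option is winless: Option III beats Option I; Option II beats Option III; Option I beats Plan D; Proposal Red beats Option III; Plan D beats Option III; Plan C beats Option III. There is no Condorcet loser.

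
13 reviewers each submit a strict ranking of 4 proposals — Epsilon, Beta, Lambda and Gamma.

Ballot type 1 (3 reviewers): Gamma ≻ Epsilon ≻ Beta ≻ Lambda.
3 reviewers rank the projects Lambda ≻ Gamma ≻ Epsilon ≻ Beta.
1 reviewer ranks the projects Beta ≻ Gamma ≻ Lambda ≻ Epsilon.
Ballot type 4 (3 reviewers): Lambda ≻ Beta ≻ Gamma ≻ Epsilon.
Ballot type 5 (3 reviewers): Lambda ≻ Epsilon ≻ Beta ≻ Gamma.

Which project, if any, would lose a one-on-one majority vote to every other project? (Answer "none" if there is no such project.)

none

Head-to-head results (13 reviewers):
Epsilon vs Beta: 3+3+3 = 9 for Epsilon, 4 for Beta — Epsilon by 9–4.
Epsilon vs Lambda: Lambda, 10–3.
Epsilon vs Gamma: Epsilon preferred on 3 ballots; Gamma wins 10–3.
Beta vs Lambda: 4 to 9, Lambda.
Beta vs Gamma: Beta is ranked higher on 1+3+3 = 7 ballots, Gamma on 6. Beta wins 7–6.
Lambda vs Gamma: 3+3+3 = 9 for Lambda, 4 for Gamma — Lambda by 9–4.
Each project has at least one pairwise win (Epsilon beats Beta; Beta beats Gamma; Lambda beats Epsilon; Gamma beats Epsilon) — no Condorcet loser.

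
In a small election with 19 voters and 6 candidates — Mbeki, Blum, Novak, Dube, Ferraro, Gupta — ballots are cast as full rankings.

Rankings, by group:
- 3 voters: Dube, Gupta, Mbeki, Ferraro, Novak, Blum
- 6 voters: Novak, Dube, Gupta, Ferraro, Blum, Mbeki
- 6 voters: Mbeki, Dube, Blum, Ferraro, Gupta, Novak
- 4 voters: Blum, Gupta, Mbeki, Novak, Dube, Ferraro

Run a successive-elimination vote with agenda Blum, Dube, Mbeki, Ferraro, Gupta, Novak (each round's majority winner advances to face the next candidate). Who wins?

Gupta

Round 1: Blum vs Dube — 4–15, Dube advances.
Round 2: Dube vs Mbeki — 9–10, Mbeki advances.
Round 3: Mbeki vs Ferraro — 13–6, Mbeki advances.
Round 4: Mbeki vs Gupta — 6–13, Gupta advances.
Round 5: Gupta vs Novak — 13–6, Gupta advances.
Gupta survives the agenda.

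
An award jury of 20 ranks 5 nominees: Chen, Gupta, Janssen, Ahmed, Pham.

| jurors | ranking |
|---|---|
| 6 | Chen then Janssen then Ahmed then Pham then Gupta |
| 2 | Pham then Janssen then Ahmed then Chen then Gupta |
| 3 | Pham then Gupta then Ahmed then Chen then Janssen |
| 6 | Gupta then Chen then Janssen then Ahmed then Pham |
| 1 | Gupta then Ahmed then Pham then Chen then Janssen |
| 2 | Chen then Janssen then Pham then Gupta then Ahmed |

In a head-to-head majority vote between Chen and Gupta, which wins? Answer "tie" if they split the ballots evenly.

Ballots ranking Chen above Gupta: 6 + 2 + 2 = 10.
Ballots ranking Gupta above Chen: 20 − 10 = 10.
10–10: the pair ties.

tie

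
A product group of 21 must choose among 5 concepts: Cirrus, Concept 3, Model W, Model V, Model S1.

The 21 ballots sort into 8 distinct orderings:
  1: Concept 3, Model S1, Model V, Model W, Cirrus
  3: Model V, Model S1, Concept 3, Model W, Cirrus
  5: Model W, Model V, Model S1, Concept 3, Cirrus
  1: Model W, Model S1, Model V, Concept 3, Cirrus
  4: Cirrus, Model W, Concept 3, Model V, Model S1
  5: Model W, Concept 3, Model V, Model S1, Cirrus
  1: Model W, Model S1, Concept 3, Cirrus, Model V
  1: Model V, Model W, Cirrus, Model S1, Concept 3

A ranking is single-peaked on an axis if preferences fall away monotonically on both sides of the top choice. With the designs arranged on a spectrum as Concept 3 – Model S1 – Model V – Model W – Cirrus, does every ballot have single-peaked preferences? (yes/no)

no

Axis positions: Concept 3=1, Model S1=2, Model V=3, Model W=4, Cirrus=5.
Cluster 1 (peak Concept 3 at position 1): ranking walks positions 1-2-3-4-5, expanding outward from the peak — single-peaked.
Cluster 2 (peak Model V at position 3): ranking walks positions 3-2-1-4-5, expanding outward from the peak — single-peaked.
Cluster 3 (peak Model W at position 4): ranking walks positions 4-3-2-1-5, expanding outward from the peak — single-peaked.
Cluster 4: ranking walks positions 4-2-3-1-5; Model S1 is ranked above Model V even though Model V lies between Model S1 and the peak Model W on the axis — preferences dip and rise again. Not single-peaked.
Cluster 5: ranking walks positions 5-4-1-3-2; Concept 3 is ranked above Model V even though Model V lies between Concept 3 and the peak Cirrus on the axis — preferences dip and rise again. Not single-peaked.
Cluster 6: ranking walks positions 4-1-3-2-5; Concept 3 is ranked above Model V even though Model V lies between Concept 3 and the peak Model W on the axis — preferences dip and rise again. Not single-peaked.
Cluster 7: ranking walks positions 4-2-1-5-3; Model S1 is ranked above Model V even though Model V lies between Model S1 and the peak Model W on the axis — preferences dip and rise again. Not single-peaked.
Cluster 8 (peak Model V at position 3): ranking walks positions 3-4-5-2-1, expanding outward from the peak — single-peaked.
Cluster 4 violates single-peakedness, so the profile is not single-peaked on this axis.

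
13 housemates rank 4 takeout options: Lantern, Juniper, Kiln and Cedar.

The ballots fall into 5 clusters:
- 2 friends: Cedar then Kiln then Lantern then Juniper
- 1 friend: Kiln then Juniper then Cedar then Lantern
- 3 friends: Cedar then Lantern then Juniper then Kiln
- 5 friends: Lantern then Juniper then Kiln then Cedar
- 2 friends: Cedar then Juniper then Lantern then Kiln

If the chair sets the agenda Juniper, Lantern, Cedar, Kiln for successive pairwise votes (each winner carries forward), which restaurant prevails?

Cedar

Round 1: Juniper vs Lantern — 3–10, Lantern advances.
Round 2: Lantern vs Cedar — 5–8, Cedar advances.
Round 3: Cedar vs Kiln — 7–6, Cedar advances.
Cedar survives the agenda.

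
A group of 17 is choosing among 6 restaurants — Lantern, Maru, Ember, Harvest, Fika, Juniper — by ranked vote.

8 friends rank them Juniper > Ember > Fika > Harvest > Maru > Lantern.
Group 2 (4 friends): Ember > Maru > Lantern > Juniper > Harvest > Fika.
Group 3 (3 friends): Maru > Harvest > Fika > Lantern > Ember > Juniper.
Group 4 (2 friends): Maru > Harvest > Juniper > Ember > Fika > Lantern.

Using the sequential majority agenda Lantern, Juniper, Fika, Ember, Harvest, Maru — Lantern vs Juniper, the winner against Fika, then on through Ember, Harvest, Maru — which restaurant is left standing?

Maru

Round 1: Lantern vs Juniper — 7–10, Juniper advances.
Round 2: Juniper vs Fika — 14–3, Juniper advances.
Round 3: Juniper vs Ember — 10–7, Juniper advances.
Round 4: Juniper vs Harvest — 12–5, Juniper advances.
Round 5: Juniper vs Maru — 8–9, Maru advances.
Maru survives the agenda.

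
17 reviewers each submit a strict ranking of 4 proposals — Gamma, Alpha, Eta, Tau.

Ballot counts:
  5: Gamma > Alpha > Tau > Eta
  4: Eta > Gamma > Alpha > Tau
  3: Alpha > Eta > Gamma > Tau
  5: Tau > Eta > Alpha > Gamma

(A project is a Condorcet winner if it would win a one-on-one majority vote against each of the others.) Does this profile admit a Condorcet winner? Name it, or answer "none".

none

Pairwise majorities:
Gamma vs Alpha: 9 to 8, Gamma.
Gamma vs Eta: Gamma is ranked higher on 5 ballots, Eta on 12. Eta wins 12–5.
Gamma vs Tau: Gamma preferred on 5+4+3 = 12 ballots; Gamma wins 12–5.
Alpha vs Eta: Alpha is ranked higher on 5+3 = 8 ballots, Eta on 9. Eta wins 9–8.
Alpha vs Tau: 5+4+3 = 12 for Alpha, 5 for Tau — Alpha by 12–5.
Eta vs Tau: 7 to 10, Tau.
Each project drops at least one matchup (Gamma loses to Eta; Alpha loses to Gamma; Eta loses to Tau; Tau loses to Gamma); the cycle Gamma → Tau → Eta → Gamma rules out a Condorcet winner.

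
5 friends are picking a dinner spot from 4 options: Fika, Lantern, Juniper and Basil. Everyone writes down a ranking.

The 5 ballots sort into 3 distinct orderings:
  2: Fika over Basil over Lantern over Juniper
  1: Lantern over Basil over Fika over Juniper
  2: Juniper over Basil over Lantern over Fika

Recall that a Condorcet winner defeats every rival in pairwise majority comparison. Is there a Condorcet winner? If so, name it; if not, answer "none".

Basil

Check each pair by majority over 5 ballots:
Fika vs Lantern: Fika preferred on 2 ballots; Lantern wins 3–2.
Fika vs Juniper: 2+1 = 3 for Fika, 2 for Juniper — Fika by 3–2.
Fika vs Basil: 2 to 3, Basil.
Lantern vs Juniper: 2+1 = 3 for Lantern, 2 for Juniper — Lantern by 3–2.
Lantern vs Basil: 1 to 4, Basil.
Juniper vs Basil: 2 for Juniper, 3 for Basil — Basil by 3–2.
Basil defeats every rival head-to-head and is the Condorcet winner.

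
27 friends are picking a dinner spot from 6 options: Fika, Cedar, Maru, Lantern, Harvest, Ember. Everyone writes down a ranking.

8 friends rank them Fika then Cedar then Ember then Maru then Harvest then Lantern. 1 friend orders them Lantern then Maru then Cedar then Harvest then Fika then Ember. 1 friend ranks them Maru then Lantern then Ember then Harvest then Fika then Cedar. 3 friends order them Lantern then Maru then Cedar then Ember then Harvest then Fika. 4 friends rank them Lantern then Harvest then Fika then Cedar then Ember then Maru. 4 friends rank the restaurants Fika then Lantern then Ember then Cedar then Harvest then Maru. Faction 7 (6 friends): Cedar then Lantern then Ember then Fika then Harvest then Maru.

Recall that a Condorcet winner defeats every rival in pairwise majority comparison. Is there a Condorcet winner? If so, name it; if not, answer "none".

Check each pair by majority over 27 ballots:
Fika vs Cedar: Fika preferred on 8+1+4+4 = 17 ballots; Fika wins 17–10.
Fika vs Maru: Fika is ranked higher on 8+4+4+6 = 22 ballots, Maru on 5. Fika wins 22–5.
Fika vs Lantern: Lantern, 15–12.
Fika–Harvest: Fika 18–9.
Fika–Ember: Fika 17–10.
Cedar vs Maru: Cedar wins 22–5.
Cedar vs Lantern: Cedar, 14–13.
Cedar vs Harvest: 8+1+3+4+6 = 22 for Cedar, 5 for Harvest — Cedar by 22–5.
Cedar vs Ember: Cedar wins 22–5.
Maru–Lantern: Lantern 18–9.
Maru vs Harvest: 13 to 14, Harvest.
Maru vs Ember: 1+1+3 = 5 for Maru, 22 for Ember — Ember by 22–5.
Lantern vs Harvest: Lantern, 19–8.
Lantern vs Ember: Lantern is ranked higher on 1+1+3+4+4+6 = 19 ballots, Ember on 8. Lantern wins 19–8.
Harvest vs Ember: Ember wins 22–5.
No restaurant is unbeaten: Fika loses to Lantern; Cedar loses to Fika; Maru loses to Fika; Lantern loses to Cedar; Harvest loses to Fika; Ember loses to Fika. In particular Fika → Cedar → Lantern → Fika is a majority cycle — no Condorcet winner exists.

none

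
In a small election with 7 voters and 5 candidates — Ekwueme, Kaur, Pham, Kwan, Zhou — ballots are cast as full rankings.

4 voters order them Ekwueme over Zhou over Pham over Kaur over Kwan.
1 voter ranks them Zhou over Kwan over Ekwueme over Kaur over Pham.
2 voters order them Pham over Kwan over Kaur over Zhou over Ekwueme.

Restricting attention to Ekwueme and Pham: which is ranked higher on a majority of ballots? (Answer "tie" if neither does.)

Ballots ranking Ekwueme above Pham: 4 + 1 = 5.
Ballots ranking Pham above Ekwueme: 7 − 5 = 2.
Ekwueme wins the head-to-head 5–2.

Ekwueme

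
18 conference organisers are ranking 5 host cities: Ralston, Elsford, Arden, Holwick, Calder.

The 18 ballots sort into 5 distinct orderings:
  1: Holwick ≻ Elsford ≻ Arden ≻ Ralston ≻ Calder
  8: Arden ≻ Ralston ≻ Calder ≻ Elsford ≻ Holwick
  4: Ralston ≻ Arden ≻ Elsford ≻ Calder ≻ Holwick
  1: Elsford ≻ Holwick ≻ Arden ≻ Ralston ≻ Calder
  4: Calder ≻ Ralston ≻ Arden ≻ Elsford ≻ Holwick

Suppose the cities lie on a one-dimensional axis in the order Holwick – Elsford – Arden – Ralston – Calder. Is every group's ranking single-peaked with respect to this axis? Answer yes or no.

yes

Axis positions: Holwick=1, Elsford=2, Arden=3, Ralston=4, Calder=5.
Group 1 (peak Holwick at position 1): ranking walks positions 1-2-3-4-5, expanding outward from the peak — single-peaked.
Group 2 (peak Arden at position 3): ranking walks positions 3-4-5-2-1, expanding outward from the peak — single-peaked.
Group 3 (peak Ralston at position 4): ranking walks positions 4-3-2-5-1, expanding outward from the peak — single-peaked.
Group 4 (peak Elsford at position 2): ranking walks positions 2-1-3-4-5, expanding outward from the peak — single-peaked.
Group 5 (peak Calder at position 5): ranking walks positions 5-4-3-2-1, expanding outward from the peak — single-peaked.
Every ranking is single-peaked on this axis.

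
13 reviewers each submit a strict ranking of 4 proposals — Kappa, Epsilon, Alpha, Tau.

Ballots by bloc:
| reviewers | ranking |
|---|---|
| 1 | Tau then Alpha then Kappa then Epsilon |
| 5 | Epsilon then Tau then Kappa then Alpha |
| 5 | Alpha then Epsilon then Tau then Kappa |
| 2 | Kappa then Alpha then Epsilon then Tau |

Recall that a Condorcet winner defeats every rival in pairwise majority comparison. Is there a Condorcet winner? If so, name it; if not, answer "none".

none

Head-to-head results (13 reviewers):
Kappa vs Epsilon: Epsilon wins 10–3.
Kappa vs Alpha: Kappa wins 7–6.
Kappa vs Tau: Tau wins 11–2.
Epsilon vs Alpha: Alpha, 8–5.
Epsilon vs Tau: Epsilon wins 12–1.
Alpha vs Tau: Alpha, 7–6.
Every project loses at least once (Kappa loses to Epsilon; Epsilon loses to Alpha; Alpha loses to Kappa; Tau loses to Epsilon). The majority relation contains the cycle Kappa beats Alpha beats Epsilon beats Kappa, so there is no Condorcet winner.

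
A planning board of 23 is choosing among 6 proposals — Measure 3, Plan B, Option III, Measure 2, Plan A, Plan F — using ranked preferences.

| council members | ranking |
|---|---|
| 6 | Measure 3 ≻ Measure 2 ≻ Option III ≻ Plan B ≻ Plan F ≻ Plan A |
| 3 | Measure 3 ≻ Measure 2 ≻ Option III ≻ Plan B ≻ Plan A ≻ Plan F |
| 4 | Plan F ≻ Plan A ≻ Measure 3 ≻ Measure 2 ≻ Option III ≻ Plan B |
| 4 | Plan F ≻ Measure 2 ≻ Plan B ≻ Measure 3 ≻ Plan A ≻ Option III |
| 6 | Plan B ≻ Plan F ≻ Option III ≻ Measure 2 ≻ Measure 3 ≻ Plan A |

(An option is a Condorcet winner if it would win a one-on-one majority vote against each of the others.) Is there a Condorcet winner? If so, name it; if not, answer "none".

none

Check each pair by majority over 23 ballots:
Measure 3 vs Plan B: Measure 3 is ranked higher on 6+3+4 = 13 ballots, Plan B on 10. Measure 3 wins 13–10.
Measure 3 vs Option III: Measure 3 preferred on 6+3+4+4 = 17 ballots; Measure 3 wins 17–6.
Measure 3 vs Measure 2: 13 to 10, Measure 3.
Measure 3 vs Plan A: Measure 3 is ranked higher on 6+3+4+6 = 19 ballots, Plan A on 4. Measure 3 wins 19–4.
Measure 3 vs Plan F: 6+3 = 9 for Measure 3, 14 for Plan F — Plan F by 14–9.
Plan B vs Option III: 4+6 = 10 for Plan B, 13 for Option III — Option III by 13–10.
Plan B vs Measure 2: 6 to 17, Measure 2.
Plan B vs Plan A: 6+3+4+6 = 19 for Plan B, 4 for Plan A — Plan B by 19–4.
Plan B vs Plan F: 15 to 8, Plan B.
Option III vs Measure 2: 6 for Option III, 17 for Measure 2 — Measure 2 by 17–6.
Option III vs Plan A: 6+3+6 = 15 for Option III, 8 for Plan A — Option III by 15–8.
Option III vs Plan F: 9 to 14, Plan F.
Measure 2 vs Plan A: 6+3+4+6 = 19 for Measure 2, 4 for Plan A — Measure 2 by 19–4.
Measure 2 vs Plan F: 9 to 14, Plan F.
Plan A vs Plan F: Plan A preferred on 3 ballots; Plan F wins 20–3.
Each option drops at least one matchup (Measure 3 loses to Plan F; Plan B loses to Measure 3; Option III loses to Measure 3; Measure 2 loses to Measure 3; Plan A loses to Measure 3; Plan F loses to Plan B); the cycle Measure 3 → Plan B → Plan F → Measure 3 rules out a Condorcet winner.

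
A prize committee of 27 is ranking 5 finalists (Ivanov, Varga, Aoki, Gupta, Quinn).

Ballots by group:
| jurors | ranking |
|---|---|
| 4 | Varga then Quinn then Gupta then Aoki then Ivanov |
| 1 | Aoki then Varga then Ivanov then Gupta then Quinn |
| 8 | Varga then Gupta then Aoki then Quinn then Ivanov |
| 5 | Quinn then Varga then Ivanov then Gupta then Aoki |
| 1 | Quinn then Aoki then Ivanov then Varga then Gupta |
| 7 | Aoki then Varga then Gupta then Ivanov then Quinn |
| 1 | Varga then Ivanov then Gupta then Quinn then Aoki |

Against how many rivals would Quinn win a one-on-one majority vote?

Quinn against each rival (27 jurors):
Quinn vs Ivanov: Quinn, 18–9.
Quinn vs Varga: 5+1 = 6 for Quinn, 21 for Varga — Varga by 21–6.
Quinn–Aoki: Aoki 16–11.
Quinn vs Gupta: Gupta wins 17–10.
Quinn beats Ivanov; loses to Varga, Aoki, Gupta — 1 pairwise win.

1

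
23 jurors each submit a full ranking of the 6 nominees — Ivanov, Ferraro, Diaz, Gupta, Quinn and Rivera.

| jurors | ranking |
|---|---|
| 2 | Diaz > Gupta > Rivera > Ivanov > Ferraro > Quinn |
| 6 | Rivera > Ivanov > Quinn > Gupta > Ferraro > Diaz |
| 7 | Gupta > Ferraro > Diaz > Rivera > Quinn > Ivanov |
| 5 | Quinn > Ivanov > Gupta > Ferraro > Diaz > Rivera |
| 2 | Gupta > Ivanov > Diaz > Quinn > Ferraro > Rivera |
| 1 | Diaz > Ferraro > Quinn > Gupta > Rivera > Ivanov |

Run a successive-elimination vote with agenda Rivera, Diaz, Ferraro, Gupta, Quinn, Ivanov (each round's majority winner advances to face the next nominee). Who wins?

Round 1: Rivera vs Diaz — 6–17, Diaz advances.
Round 2: Diaz vs Ferraro — 5–18, Ferraro advances.
Round 3: Ferraro vs Gupta — 1–22, Gupta advances.
Round 4: Gupta vs Quinn — 11–12, Quinn advances.
Round 5: Quinn vs Ivanov — 13–10, Quinn advances.
The agenda winner is Quinn.

Quinn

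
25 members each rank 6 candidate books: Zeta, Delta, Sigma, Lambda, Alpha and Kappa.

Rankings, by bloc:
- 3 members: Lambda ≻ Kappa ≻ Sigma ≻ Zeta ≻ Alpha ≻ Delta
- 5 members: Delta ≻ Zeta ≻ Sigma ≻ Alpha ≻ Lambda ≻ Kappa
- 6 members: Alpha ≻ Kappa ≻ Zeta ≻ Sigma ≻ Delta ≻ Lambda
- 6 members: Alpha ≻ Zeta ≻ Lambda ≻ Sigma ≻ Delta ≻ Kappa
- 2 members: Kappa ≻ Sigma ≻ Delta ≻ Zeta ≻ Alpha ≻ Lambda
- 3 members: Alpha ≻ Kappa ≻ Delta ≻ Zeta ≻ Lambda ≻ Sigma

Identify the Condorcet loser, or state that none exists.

Pairwise majorities:
Zeta vs Delta: 3+6+6 = 15 for Zeta, 10 for Delta — Zeta by 15–10.
Zeta vs Sigma: Zeta preferred on 5+6+6+3 = 20 ballots; Zeta wins 20–5.
Zeta vs Lambda: 5+6+6+2+3 = 22 for Zeta, 3 for Lambda — Zeta by 22–3.
Zeta vs Alpha: Alpha, 15–10.
Zeta vs Kappa: Kappa, 14–11.
Delta vs Sigma: Sigma, 17–8.
Delta vs Lambda: Delta wins 16–9.
Delta vs Alpha: 7 to 18, Alpha.
Delta vs Kappa: 11 to 14, Kappa.
Sigma vs Lambda: Sigma preferred on 5+6+2 = 13 ballots; Sigma wins 13–12.
Sigma–Alpha: Alpha 15–10.
Sigma vs Kappa: 11 to 14, Kappa.
Lambda–Alpha: Alpha 22–3.
Lambda–Kappa: Lambda 14–11.
Alpha vs Kappa: Alpha wins 20–5.
Every book wins at least one matchup (Zeta beats Delta; Delta beats Lambda; Sigma beats Delta; Lambda beats Kappa; Alpha beats Zeta; Kappa beats Zeta), so there is no Condorcet loser.

none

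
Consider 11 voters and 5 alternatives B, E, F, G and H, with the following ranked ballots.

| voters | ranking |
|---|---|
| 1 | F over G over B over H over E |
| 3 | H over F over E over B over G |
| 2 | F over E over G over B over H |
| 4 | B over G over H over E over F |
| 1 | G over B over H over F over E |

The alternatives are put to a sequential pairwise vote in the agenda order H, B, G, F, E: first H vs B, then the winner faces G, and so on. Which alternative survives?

Round 1: H vs B — 3–8, B advances.
Round 2: B vs G — 7–4, B advances.
Round 3: B vs F — 5–6, F advances.
Round 4: F vs E — 7–4, F advances.
The agenda winner is F.

F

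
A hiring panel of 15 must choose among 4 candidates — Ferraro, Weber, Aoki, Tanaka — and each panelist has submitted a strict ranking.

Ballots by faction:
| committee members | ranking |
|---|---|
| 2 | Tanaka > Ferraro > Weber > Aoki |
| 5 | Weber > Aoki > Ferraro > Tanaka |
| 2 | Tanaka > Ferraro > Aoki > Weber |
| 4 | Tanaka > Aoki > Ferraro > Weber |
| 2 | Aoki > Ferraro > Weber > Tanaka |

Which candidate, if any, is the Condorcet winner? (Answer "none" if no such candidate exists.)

Tanaka

Check each pair by majority over 15 ballots:
Ferraro vs Weber: Ferraro is ranked higher on 2+2+4+2 = 10 ballots, Weber on 5. Ferraro wins 10–5.
Ferraro vs Aoki: 4 to 11, Aoki.
Ferraro vs Tanaka: 5+2 = 7 for Ferraro, 8 for Tanaka — Tanaka by 8–7.
Weber vs Aoki: 2+5 = 7 for Weber, 8 for Aoki — Aoki by 8–7.
Weber vs Tanaka: 5+2 = 7 for Weber, 8 for Tanaka — Tanaka by 8–7.
Aoki vs Tanaka: Aoki is ranked higher on 5+2 = 7 ballots, Tanaka on 8. Tanaka wins 8–7.
Tanaka wins every pairwise contest, so Tanaka is the Condorcet winner.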